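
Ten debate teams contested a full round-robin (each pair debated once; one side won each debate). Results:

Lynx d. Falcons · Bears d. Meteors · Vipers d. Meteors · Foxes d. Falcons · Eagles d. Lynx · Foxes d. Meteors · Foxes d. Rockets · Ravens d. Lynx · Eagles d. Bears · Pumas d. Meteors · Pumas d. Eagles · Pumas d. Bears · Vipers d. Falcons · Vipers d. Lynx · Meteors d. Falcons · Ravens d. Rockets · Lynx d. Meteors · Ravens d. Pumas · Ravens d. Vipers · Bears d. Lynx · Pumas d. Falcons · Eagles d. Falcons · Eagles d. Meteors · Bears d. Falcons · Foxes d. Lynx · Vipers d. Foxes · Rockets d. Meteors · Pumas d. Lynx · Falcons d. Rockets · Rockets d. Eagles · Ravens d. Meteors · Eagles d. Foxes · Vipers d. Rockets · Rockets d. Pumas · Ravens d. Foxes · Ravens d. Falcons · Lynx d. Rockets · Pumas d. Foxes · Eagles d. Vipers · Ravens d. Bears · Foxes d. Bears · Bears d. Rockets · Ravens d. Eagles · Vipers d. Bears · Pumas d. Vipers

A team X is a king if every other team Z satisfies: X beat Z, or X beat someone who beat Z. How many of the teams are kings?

1

Lynx cannot reach Foxes, Vipers, Ravens, Bears in two steps.
Foxes cannot reach Vipers, Ravens in two steps.
Vipers cannot reach Ravens in two steps.
Eagles cannot reach Ravens, Pumas in two steps.
Ravens reaches everyone (king).
Pumas cannot reach Ravens in two steps.
Falcons cannot reach Lynx, Foxes, Vipers, Ravens, Bears in two steps.
Rockets cannot reach Ravens in two steps.
Bears cannot reach Foxes, Vipers, Ravens in two steps.
Meteors cannot reach Lynx, Foxes, Vipers, Eagles, Ravens, Pumas, Bears in two steps.
Kings: Ravens — 1.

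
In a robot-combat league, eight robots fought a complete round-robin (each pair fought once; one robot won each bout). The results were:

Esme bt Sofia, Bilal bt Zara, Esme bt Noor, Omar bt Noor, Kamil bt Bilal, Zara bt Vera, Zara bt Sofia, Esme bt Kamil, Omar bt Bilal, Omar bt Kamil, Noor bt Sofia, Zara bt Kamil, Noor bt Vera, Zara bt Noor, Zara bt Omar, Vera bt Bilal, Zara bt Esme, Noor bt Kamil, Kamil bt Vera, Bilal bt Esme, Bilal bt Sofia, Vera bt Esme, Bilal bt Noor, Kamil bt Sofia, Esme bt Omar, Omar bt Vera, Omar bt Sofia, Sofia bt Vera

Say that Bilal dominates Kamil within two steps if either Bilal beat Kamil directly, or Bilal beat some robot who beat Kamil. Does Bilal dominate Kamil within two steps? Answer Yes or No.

Bilal did not beat Kamil directly.
Bilal beat Sofia, Esme, Noor, Zara. Of those, Esme beat Kamil.

Yes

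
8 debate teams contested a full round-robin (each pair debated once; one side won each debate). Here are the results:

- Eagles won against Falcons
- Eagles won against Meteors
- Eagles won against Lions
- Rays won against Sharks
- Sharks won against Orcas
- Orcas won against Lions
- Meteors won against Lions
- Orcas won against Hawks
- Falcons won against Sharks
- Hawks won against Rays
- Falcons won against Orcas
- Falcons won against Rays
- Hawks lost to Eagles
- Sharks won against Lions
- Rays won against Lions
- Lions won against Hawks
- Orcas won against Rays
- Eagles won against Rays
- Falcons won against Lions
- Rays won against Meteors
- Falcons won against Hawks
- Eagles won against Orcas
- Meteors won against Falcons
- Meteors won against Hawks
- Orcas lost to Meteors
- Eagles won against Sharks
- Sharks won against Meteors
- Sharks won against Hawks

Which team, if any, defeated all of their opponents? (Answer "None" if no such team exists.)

Eagles has 7 wins out of 7 opponents — a perfect record.

Eagles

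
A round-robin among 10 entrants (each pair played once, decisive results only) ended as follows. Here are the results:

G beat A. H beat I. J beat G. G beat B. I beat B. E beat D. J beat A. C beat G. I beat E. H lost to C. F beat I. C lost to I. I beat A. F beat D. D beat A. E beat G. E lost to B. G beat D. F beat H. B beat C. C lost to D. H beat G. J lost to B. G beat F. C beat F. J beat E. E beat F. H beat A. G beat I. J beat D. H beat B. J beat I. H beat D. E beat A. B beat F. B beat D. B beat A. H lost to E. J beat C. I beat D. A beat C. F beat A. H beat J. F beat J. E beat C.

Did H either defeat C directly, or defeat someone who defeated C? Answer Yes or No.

Yes

H did not beat C directly.
H beat A, B, D, G, I, J. Of those, A beat C.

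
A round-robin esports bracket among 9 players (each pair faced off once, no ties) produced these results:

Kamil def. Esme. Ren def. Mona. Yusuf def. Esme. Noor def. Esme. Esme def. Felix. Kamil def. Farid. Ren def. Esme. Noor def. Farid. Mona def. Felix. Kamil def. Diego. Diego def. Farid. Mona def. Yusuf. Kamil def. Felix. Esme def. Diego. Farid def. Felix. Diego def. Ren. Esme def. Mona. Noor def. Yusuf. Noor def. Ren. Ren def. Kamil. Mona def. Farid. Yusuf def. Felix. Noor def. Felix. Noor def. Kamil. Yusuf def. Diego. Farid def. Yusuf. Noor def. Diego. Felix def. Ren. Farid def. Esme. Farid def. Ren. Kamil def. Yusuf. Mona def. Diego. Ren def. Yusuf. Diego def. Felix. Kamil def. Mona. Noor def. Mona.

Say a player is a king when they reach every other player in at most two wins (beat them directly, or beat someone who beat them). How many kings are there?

1

Kamil cannot reach Noor in two steps.
Esme cannot reach Kamil, Noor in two steps.
Yusuf cannot reach Kamil, Noor in two steps.
Farid cannot reach Noor in two steps.
Felix cannot reach Farid, Noor, Diego in two steps.
Noor reaches everyone (king).
Diego cannot reach Noor in two steps.
Ren cannot reach Noor in two steps.
Mona cannot reach Kamil, Noor in two steps.
Kings: Noor — 1.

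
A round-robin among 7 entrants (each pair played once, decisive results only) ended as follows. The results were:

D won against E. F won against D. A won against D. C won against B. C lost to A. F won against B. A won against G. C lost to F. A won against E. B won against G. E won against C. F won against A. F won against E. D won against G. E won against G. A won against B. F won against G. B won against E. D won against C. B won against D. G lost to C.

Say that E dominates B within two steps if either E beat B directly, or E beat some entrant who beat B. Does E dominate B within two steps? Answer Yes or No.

E did not beat B directly.
E beat C, G. Of those, C beat B.

Yes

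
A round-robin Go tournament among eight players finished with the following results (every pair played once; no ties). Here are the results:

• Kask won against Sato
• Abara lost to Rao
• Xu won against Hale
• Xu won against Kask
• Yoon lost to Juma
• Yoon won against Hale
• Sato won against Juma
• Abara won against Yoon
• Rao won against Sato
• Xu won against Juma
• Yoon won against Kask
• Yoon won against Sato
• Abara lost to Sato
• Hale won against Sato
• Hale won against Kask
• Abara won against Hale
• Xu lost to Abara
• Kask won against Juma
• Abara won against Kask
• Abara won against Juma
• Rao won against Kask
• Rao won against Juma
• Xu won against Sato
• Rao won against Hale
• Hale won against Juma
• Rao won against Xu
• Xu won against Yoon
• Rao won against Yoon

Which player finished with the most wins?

Win totals: Kask 2, Hale 3, Xu 5, Juma 1, Yoon 3, Sato 2, Rao 7, Abara 5.
Rao leads with 7 wins (next highest: 5).

Rao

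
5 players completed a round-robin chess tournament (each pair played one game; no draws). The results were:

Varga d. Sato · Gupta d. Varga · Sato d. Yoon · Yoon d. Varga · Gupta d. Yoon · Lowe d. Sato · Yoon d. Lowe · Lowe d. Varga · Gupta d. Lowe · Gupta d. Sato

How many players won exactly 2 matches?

Win totals: Gupta 4, Yoon 2, Varga 1, Lowe 2, Sato 1.
Exactly 2: Yoon, Lowe — 2 players.

2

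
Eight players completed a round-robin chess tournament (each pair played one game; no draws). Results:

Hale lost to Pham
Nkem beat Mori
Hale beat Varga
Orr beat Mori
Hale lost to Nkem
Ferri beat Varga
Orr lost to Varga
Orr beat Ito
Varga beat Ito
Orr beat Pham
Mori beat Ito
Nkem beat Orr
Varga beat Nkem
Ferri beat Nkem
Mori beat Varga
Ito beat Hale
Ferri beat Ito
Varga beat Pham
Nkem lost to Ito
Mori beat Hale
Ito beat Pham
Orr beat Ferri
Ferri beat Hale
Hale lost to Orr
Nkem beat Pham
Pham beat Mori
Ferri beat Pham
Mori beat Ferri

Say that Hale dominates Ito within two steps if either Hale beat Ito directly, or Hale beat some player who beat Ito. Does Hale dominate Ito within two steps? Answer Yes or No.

Yes

Hale did not beat Ito directly.
Hale beat Varga. Of those, Varga beat Ito.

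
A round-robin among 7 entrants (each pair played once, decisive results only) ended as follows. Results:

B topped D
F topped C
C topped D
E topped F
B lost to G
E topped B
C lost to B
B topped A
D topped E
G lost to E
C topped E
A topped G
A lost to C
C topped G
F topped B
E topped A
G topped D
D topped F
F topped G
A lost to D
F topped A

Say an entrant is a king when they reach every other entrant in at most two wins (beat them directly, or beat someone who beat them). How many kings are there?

A cannot reach C, E, F in two steps.
B reaches everyone (king).
C reaches everyone (king).
D reaches everyone (king).
E reaches everyone (king).
F reaches everyone (king).
G reaches everyone (king).
Kings: B, C, D, E, F, G — 6.

6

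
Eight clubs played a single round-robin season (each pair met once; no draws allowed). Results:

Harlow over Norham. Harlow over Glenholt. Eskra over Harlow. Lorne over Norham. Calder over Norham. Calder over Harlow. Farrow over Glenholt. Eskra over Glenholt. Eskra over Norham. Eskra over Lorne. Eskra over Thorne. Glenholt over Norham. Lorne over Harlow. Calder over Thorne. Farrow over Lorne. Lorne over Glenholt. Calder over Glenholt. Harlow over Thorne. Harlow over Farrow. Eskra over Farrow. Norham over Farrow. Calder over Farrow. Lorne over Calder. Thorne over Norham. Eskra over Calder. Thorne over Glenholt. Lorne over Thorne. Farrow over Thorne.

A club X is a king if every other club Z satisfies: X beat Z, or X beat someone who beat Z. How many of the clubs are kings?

Norham cannot reach Eskra, Harlow, Calder in two steps.
Eskra reaches everyone (king).
Thorne cannot reach Eskra, Harlow, Calder, Lorne in two steps.
Harlow cannot reach Eskra, Calder in two steps.
Glenholt cannot reach Eskra, Thorne, Harlow, Calder, Lorne in two steps.
Farrow cannot reach Eskra in two steps.
Calder cannot reach Eskra in two steps.
Lorne cannot reach Eskra in two steps.
Kings: Eskra — 1.

1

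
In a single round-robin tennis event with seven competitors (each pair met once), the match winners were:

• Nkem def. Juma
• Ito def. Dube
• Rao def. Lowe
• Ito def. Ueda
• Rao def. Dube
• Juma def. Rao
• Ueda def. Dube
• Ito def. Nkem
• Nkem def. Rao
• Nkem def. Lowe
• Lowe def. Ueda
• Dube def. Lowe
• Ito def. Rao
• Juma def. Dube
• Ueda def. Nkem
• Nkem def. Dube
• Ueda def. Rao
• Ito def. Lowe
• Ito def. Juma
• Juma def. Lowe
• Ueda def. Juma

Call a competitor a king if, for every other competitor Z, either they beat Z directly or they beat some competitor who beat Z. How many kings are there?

Dube cannot reach Rao, Ito, Nkem, Juma in two steps.
Rao cannot reach Ito, Nkem, Juma in two steps.
Ito reaches everyone (king).
Nkem cannot reach Ito in two steps.
Juma cannot reach Ito, Nkem in two steps.
Lowe cannot reach Ito in two steps.
Ueda cannot reach Ito in two steps.
Kings: Ito — 1.

1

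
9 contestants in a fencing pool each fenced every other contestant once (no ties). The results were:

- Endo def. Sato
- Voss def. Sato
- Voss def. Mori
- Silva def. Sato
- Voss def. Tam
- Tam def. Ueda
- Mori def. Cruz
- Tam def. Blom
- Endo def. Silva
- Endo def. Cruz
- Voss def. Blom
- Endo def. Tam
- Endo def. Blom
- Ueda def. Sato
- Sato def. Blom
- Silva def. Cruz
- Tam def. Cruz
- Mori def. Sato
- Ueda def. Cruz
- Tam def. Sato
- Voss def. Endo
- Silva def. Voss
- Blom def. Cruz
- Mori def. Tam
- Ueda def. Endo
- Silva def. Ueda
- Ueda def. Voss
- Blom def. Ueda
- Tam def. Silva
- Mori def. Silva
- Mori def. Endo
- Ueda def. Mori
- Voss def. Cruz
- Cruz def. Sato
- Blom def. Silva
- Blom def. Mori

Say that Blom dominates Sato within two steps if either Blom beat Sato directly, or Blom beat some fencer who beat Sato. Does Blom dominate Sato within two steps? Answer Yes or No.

Yes

Blom did not beat Sato directly.
Blom beat Silva, Cruz, Mori, Ueda. Of those, Silva beat Sato.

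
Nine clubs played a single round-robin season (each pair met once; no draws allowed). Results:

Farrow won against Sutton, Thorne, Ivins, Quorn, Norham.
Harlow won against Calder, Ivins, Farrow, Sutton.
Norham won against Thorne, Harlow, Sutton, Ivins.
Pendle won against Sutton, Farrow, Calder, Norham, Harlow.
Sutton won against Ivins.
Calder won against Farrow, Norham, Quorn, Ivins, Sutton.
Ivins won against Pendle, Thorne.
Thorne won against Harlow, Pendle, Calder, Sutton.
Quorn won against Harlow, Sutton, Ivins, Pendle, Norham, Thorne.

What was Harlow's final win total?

4

Harlow's results: beat Calder, Sutton, Ivins, Farrow; lost to Quorn, Norham, Thorne, Pendle.
That is 4 wins.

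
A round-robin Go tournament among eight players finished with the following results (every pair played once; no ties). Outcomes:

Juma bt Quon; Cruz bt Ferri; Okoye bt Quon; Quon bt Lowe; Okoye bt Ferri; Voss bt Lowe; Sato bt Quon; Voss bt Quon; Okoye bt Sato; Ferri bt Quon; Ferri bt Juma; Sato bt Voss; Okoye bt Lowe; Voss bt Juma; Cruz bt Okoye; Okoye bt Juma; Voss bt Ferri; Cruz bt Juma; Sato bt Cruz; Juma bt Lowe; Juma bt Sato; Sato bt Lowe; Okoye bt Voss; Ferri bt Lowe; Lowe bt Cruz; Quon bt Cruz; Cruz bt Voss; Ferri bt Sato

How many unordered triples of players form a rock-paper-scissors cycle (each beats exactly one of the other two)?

13

Win totals: Ferri 4, Lowe 1, Voss 4, Cruz 4, Quon 2, Juma 3, Okoye 6, Sato 4.
A player with w wins dominates both others in C(w,2) triples; summing gives 6 + 0 + 6 + 6 + 1 + 3 + 15 + 6 = 43 transitive triples.
Total triples C(8,3) = 56, so cyclic triples = 56 − 43 = 13.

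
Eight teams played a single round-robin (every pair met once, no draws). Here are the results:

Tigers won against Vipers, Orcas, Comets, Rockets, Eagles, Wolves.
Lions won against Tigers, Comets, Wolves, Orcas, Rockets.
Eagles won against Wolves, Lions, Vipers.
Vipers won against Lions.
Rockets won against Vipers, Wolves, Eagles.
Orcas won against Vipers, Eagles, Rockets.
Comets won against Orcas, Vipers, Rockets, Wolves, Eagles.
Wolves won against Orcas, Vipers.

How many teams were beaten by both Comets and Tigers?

Comets beat: Eagles, Rockets, Orcas, Vipers, Wolves.
Tigers beat: Eagles, Rockets, Orcas, Vipers, Comets, Wolves.
Both beat: Eagles, Rockets, Orcas, Vipers, Wolves — 5.

5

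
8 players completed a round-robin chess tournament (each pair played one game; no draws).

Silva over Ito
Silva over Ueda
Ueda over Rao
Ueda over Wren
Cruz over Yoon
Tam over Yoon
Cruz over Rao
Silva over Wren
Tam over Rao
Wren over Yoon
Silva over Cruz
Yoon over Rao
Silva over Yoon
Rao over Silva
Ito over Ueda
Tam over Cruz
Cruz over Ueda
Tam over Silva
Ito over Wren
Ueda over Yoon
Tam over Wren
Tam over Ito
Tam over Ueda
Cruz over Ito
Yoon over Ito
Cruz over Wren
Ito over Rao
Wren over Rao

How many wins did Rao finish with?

Rao's results: beat Silva; lost to Tam, Ueda, Ito, Cruz, Yoon, Wren.
That is 1 win.

1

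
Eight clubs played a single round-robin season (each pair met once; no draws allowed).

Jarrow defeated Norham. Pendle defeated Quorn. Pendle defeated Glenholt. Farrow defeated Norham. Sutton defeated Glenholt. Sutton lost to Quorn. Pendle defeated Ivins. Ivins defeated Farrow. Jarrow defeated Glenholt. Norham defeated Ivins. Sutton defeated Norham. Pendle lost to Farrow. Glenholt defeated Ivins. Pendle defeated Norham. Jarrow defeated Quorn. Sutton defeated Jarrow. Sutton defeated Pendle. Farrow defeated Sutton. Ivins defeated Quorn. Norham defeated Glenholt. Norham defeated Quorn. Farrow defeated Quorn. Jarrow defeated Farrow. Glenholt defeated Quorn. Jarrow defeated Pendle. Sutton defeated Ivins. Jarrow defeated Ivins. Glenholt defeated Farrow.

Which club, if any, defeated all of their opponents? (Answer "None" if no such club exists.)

Highest win total is Jarrow with 6 (out of 7 possible).
Jarrow lost to Sutton, so no club went undefeated.

None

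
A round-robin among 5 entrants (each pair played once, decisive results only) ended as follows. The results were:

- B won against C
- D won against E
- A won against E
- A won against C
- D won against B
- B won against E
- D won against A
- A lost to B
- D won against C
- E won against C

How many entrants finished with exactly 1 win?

Win totals: A 2, B 3, C 0, D 4, E 1.
Exactly 1: E — 1 entrant.

1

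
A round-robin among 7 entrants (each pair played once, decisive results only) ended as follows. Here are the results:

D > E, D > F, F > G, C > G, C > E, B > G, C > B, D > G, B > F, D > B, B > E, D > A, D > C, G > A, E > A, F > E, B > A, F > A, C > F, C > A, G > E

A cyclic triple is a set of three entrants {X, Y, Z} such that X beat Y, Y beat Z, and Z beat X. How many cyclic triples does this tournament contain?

0

Win totals: A 0, B 4, C 5, D 6, E 1, F 3, G 2.
An entrant with w wins dominates both others in C(w,2) triples; summing gives 0 + 6 + 10 + 15 + 0 + 3 + 1 = 35 transitive triples.
Total triples C(7,3) = 35, so cyclic triples = 35 − 35 = 0.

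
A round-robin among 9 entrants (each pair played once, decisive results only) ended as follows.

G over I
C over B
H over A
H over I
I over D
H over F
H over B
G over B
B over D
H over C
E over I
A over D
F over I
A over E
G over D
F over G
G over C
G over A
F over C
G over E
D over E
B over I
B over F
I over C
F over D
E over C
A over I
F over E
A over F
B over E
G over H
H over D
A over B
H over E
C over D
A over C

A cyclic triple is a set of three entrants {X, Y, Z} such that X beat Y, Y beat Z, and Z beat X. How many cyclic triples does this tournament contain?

8

Win totals: A 6, B 4, C 2, D 1, E 2, F 5, G 7, H 7, I 2.
An entrant with w wins dominates both others in C(w,2) triples; summing gives 15 + 6 + 1 + 0 + 1 + 10 + 21 + 21 + 1 = 76 transitive triples.
Total triples C(9,3) = 84, so cyclic triples = 84 − 76 = 8.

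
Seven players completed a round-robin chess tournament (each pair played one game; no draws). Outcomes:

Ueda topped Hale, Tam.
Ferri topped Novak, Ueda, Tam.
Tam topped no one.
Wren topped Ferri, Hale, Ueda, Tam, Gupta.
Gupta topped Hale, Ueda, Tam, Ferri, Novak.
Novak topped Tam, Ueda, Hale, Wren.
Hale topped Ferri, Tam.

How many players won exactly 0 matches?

1

Win totals: Wren 5, Gupta 5, Tam 0, Hale 2, Ueda 2, Novak 4, Ferri 3.
Exactly 0: Tam — 1 player.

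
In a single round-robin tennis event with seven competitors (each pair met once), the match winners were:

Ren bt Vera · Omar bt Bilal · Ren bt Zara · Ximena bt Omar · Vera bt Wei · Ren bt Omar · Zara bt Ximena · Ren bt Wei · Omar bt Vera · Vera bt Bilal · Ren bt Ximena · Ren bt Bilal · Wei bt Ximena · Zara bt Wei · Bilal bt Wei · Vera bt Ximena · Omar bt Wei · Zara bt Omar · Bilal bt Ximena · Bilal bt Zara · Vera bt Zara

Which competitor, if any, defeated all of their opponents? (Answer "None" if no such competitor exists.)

Ren

Ren has 6 wins out of 6 opponents — a perfect record.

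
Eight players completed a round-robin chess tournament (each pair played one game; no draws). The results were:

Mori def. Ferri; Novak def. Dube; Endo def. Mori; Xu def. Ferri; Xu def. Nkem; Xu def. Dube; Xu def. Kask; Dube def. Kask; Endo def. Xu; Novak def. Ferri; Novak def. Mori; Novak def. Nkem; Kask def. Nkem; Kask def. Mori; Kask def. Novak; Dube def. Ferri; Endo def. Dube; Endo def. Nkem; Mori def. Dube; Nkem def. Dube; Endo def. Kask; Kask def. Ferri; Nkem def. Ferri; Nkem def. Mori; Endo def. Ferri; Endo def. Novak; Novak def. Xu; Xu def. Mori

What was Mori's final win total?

2

Mori's results: beat Dube, Ferri; lost to Endo, Nkem, Kask, Novak, Xu.
That is 2 wins.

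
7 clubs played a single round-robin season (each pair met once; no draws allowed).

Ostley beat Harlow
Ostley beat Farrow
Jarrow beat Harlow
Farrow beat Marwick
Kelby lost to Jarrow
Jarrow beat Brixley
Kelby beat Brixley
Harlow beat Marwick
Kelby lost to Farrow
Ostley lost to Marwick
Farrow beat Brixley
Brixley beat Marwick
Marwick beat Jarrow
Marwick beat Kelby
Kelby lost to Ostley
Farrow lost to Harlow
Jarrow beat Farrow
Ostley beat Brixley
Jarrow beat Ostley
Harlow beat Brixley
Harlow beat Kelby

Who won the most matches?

Win totals: Marwick 3, Harlow 4, Farrow 3, Brixley 1, Jarrow 5, Ostley 4, Kelby 1.
Jarrow leads with 5 wins (next highest: 4).

Jarrow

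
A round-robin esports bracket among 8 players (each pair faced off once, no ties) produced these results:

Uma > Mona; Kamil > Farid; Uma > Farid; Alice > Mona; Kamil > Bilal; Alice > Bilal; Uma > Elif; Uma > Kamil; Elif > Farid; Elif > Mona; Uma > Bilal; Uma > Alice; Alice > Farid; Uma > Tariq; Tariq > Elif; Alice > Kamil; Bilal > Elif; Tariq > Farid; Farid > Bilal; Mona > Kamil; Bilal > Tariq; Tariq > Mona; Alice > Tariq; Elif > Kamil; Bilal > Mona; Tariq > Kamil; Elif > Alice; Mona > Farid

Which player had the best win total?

Win totals: Uma 7, Elif 4, Kamil 2, Farid 1, Mona 2, Alice 5, Bilal 3, Tariq 4.
Uma leads with 7 wins (next highest: 5).

Uma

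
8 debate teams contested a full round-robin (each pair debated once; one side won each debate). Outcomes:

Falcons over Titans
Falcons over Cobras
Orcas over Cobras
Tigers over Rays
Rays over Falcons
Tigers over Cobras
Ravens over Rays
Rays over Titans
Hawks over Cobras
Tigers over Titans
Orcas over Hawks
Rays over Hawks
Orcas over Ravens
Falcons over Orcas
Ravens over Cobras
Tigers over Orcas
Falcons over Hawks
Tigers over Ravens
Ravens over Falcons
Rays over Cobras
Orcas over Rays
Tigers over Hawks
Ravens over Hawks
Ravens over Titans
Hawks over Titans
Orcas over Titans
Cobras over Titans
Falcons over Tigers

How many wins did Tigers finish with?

Tigers' results: beat Hawks, Rays, Ravens, Titans, Orcas, Cobras; lost to Falcons.
That is 6 wins.

6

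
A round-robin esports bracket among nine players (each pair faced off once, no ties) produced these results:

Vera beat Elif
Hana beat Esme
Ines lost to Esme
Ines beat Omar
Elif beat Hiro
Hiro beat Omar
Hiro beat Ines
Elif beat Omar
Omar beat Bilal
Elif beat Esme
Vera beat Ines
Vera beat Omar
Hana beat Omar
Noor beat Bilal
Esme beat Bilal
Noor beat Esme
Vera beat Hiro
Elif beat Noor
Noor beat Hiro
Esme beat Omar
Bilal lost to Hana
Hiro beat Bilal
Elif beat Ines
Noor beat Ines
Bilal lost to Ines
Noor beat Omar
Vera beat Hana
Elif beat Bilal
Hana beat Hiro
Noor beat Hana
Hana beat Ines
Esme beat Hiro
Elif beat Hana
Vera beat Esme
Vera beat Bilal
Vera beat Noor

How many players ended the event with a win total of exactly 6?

1

Win totals: Hiro 3, Esme 4, Elif 7, Bilal 0, Omar 1, Vera 8, Hana 5, Noor 6, Ines 2.
Exactly 6: Noor — 1 player.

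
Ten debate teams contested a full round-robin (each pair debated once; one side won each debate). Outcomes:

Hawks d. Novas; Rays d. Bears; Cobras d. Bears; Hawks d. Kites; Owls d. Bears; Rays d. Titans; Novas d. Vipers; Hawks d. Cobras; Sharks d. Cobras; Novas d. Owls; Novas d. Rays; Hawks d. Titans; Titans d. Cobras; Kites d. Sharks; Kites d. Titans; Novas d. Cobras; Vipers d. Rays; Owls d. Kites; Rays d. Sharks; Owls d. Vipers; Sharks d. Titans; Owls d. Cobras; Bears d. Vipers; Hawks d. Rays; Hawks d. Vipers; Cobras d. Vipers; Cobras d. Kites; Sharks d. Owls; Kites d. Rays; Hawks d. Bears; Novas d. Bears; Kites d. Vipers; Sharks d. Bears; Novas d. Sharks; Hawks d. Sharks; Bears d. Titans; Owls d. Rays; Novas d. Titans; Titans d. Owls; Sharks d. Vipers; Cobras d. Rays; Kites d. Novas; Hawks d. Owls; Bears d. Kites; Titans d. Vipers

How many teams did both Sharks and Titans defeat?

Sharks beat: Cobras, Titans, Vipers, Owls, Bears.
Titans beat: Cobras, Vipers, Owls.
Both beat: Cobras, Vipers, Owls — 3.

3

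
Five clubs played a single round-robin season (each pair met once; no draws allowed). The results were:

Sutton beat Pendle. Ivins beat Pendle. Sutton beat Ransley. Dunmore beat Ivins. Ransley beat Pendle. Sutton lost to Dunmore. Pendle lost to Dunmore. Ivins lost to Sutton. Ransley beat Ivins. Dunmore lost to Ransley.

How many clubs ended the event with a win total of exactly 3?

Win totals: Sutton 3, Dunmore 3, Pendle 0, Ransley 3, Ivins 1.
Exactly 3: Sutton, Dunmore, Ransley — 3 clubs.

3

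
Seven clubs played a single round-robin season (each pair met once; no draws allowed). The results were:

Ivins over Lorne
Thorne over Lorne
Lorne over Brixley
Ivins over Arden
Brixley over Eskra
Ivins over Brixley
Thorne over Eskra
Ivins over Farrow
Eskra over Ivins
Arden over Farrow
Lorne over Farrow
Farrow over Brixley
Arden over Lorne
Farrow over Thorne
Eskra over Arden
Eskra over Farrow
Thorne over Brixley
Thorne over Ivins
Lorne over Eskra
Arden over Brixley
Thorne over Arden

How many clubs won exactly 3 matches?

Win totals: Lorne 3, Farrow 2, Thorne 5, Eskra 3, Brixley 1, Arden 3, Ivins 4.
Exactly 3: Lorne, Eskra, Arden — 3 clubs.

3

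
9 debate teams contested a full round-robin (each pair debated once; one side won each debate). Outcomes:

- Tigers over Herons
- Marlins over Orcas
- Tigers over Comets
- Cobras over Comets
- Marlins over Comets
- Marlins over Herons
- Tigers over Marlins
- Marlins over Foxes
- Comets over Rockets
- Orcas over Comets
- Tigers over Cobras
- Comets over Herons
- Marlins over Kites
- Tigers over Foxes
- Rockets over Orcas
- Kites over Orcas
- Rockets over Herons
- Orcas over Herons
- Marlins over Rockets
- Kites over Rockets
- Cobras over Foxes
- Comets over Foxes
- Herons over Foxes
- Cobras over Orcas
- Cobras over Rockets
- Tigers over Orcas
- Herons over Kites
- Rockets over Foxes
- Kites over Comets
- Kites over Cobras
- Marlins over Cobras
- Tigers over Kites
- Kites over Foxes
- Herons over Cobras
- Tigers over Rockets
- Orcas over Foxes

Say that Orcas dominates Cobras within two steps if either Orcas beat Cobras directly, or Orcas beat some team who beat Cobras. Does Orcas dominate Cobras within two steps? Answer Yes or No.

Yes

Orcas did not beat Cobras directly.
Orcas beat Foxes, Herons, Comets. Of those, Herons beat Cobras.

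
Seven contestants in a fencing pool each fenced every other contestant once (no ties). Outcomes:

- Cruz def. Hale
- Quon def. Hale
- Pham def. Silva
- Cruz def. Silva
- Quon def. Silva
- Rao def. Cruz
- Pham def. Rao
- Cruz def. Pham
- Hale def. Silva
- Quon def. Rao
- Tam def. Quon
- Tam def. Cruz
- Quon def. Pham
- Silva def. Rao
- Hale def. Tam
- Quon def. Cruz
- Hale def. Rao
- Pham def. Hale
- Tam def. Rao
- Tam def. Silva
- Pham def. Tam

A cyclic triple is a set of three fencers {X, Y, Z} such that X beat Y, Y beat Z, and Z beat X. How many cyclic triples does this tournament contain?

Win totals: Hale 3, Silva 1, Rao 1, Pham 4, Quon 5, Tam 4, Cruz 3.
A fencer with w wins dominates both others in C(w,2) triples; summing gives 3 + 0 + 0 + 6 + 10 + 6 + 3 = 28 transitive triples.
Total triples C(7,3) = 35, so cyclic triples = 35 − 28 = 7.

7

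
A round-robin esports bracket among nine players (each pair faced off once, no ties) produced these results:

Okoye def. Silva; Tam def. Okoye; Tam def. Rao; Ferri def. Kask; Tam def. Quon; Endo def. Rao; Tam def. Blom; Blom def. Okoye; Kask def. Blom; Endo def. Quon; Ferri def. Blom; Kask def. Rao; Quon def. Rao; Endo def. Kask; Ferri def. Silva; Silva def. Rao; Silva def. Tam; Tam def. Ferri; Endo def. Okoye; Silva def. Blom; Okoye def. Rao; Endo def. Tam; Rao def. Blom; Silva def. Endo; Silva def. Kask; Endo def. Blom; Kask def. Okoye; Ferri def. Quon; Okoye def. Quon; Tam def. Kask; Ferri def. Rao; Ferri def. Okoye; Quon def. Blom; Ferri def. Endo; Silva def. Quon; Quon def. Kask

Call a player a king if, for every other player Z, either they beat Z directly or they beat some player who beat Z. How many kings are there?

4

Rao cannot reach Quon, Kask, Tam, Endo, Ferri, Silva in two steps.
Quon cannot reach Tam, Endo, Ferri, Silva in two steps.
Blom cannot reach Kask, Tam, Endo, Ferri in two steps.
Kask cannot reach Tam, Endo, Ferri in two steps.
Okoye cannot reach Ferri in two steps.
Tam reaches everyone (king).
Endo reaches everyone (king).
Ferri reaches everyone (king).
Silva reaches everyone (king).
Kings: Tam, Endo, Ferri, Silva — 4.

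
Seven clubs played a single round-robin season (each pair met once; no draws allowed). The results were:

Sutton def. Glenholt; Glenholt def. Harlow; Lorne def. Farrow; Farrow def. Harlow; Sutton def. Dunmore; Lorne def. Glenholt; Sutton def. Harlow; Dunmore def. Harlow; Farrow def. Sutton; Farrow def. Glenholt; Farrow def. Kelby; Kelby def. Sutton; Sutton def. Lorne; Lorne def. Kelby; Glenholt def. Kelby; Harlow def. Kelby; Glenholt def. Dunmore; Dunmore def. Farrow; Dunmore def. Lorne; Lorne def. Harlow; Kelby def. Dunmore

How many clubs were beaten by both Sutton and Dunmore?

Sutton beat: Glenholt, Dunmore, Harlow, Lorne.
Dunmore beat: Harlow, Lorne, Farrow.
Both beat: Harlow, Lorne — 2.

2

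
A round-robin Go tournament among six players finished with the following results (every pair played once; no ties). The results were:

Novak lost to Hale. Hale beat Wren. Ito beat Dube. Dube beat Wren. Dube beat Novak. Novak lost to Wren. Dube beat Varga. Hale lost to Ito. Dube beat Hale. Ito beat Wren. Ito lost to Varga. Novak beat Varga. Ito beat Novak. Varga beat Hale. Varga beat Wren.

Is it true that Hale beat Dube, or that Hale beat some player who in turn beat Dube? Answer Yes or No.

No

Hale did not beat Dube directly.
Hale beat Wren, Novak, but each of them lost to Dube. No two-step path.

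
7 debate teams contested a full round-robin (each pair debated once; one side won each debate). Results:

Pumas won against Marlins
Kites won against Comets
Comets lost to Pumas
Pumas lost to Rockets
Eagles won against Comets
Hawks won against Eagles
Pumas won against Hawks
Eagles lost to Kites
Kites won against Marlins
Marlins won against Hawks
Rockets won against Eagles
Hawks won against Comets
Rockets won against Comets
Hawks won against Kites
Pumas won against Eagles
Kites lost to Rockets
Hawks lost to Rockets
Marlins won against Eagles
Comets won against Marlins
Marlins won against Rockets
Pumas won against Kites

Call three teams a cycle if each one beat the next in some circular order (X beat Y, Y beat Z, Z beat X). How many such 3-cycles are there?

6

Win totals: Pumas 5, Hawks 3, Rockets 5, Kites 3, Marlins 3, Eagles 1, Comets 1.
A team with w wins dominates both others in C(w,2) triples; summing gives 10 + 3 + 10 + 3 + 3 + 0 + 0 = 29 transitive triples.
Total triples C(7,3) = 35, so cyclic triples = 35 − 29 = 6.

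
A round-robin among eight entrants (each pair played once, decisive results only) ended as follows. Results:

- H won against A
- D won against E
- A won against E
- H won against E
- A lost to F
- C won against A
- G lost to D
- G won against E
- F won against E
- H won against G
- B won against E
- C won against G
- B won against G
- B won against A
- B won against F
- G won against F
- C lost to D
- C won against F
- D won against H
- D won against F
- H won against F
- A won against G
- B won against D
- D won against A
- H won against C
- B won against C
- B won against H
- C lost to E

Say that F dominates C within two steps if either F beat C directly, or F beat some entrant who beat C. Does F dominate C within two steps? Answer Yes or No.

F did not beat C directly.
F beat A, E. Of those, E beat C.

Yes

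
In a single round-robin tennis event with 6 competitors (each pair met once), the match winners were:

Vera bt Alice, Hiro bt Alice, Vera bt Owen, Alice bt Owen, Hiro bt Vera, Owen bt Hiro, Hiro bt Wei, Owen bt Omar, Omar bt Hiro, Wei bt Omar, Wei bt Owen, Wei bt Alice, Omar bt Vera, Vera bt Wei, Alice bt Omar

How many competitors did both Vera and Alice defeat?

Vera beat: Owen, Alice, Wei.
Alice beat: Owen, Omar.
Both beat: Owen — 1.

1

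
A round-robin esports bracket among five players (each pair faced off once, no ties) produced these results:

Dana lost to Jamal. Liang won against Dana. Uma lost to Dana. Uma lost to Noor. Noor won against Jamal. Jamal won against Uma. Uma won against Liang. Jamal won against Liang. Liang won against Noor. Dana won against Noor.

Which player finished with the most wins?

Jamal

Win totals: Uma 1, Noor 2, Dana 2, Jamal 3, Liang 2.
Jamal leads with 3 wins (next highest: 2).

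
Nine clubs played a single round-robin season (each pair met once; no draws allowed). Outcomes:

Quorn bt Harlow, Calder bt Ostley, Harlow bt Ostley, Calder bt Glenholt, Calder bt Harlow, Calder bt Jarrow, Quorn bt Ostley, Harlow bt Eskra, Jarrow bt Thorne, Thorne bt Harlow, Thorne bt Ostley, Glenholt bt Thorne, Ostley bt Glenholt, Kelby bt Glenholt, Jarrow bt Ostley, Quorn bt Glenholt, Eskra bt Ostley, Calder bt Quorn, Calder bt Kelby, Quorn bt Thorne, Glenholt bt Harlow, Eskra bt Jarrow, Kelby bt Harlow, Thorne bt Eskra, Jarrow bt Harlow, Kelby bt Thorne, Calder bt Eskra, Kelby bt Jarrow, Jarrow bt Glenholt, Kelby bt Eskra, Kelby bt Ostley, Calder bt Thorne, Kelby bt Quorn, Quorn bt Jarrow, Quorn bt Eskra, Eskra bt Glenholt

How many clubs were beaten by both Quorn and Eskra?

3

Quorn beat: Harlow, Jarrow, Eskra, Thorne, Glenholt, Ostley.
Eskra beat: Jarrow, Glenholt, Ostley.
Both beat: Jarrow, Glenholt, Ostley — 3.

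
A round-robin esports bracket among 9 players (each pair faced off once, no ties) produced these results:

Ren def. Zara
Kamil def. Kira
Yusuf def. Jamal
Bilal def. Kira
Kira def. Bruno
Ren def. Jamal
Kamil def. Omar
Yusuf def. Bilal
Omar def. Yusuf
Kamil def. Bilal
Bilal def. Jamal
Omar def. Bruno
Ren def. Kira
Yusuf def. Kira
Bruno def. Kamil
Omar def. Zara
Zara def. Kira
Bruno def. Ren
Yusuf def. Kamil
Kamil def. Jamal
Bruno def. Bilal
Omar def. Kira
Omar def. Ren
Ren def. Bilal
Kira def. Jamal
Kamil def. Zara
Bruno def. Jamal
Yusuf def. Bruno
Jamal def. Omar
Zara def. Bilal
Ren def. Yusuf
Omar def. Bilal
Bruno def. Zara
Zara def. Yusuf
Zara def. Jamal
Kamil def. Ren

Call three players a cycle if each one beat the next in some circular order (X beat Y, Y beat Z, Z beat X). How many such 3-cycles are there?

16

Win totals: Kira 2, Jamal 1, Ren 5, Yusuf 5, Bruno 5, Zara 4, Kamil 6, Bilal 2, Omar 6.
A player with w wins dominates both others in C(w,2) triples; summing gives 1 + 0 + 10 + 10 + 10 + 6 + 15 + 1 + 15 = 68 transitive triples.
Total triples C(9,3) = 84, so cyclic triples = 84 − 68 = 16.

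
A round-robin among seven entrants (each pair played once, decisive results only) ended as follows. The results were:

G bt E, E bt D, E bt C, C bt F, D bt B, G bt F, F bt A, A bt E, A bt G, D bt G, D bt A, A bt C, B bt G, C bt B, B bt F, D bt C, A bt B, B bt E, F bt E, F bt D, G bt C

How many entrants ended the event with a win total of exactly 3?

3

Win totals: A 4, B 3, C 2, D 4, E 2, F 3, G 3.
Exactly 3: B, F, G — 3 entrants.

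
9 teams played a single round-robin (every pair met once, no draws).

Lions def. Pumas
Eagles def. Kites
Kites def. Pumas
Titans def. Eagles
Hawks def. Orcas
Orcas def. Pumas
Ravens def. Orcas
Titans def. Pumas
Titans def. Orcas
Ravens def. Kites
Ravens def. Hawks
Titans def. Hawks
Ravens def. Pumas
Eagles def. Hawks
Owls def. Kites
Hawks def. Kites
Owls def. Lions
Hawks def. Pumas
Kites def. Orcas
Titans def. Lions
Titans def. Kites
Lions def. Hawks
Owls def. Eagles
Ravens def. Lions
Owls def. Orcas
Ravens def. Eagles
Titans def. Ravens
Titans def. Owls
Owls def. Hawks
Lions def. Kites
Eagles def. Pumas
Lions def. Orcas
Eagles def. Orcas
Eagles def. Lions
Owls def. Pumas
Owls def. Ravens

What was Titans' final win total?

8

Titans' results: beat Orcas, Owls, Kites, Pumas, Ravens, Lions, Hawks, Eagles; lost to no one.
That is 8 wins.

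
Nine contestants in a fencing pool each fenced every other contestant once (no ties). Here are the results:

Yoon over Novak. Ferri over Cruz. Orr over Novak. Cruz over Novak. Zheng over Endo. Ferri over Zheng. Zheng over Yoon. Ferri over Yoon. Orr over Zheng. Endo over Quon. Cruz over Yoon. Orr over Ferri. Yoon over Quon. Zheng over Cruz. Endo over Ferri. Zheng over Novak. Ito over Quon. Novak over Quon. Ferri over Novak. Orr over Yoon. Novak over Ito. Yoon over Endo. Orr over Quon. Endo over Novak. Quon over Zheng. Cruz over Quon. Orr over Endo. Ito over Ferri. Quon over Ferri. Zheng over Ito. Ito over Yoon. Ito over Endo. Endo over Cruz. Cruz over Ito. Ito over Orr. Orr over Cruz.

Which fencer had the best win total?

Win totals: Cruz 4, Ito 5, Zheng 5, Quon 2, Yoon 3, Ferri 4, Novak 2, Orr 7, Endo 4.
Orr leads with 7 wins (next highest: 5).

Orr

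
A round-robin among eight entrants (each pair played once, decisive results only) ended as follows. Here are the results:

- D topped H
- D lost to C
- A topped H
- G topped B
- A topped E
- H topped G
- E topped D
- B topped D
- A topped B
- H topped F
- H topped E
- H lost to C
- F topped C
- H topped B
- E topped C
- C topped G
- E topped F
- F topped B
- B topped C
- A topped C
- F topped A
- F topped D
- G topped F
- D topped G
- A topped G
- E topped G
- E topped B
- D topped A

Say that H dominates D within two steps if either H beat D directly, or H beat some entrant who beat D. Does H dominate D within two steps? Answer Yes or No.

Yes

H did not beat D directly.
H beat B, E, F, G. Of those, B beat D.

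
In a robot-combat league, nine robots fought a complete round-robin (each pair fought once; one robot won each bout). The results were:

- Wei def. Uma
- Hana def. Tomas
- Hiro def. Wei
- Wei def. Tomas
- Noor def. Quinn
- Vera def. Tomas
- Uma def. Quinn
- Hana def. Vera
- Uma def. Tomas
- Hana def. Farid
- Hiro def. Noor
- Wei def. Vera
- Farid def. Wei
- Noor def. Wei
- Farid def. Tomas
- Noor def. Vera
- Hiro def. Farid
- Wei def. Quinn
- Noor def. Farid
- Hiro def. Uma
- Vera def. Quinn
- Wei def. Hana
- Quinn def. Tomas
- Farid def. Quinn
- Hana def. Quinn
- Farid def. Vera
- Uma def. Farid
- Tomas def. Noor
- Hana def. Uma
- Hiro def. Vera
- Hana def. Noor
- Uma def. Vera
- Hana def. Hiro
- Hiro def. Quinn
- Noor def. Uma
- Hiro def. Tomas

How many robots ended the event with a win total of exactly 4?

Win totals: Noor 5, Uma 4, Quinn 1, Wei 5, Vera 2, Farid 4, Tomas 1, Hiro 7, Hana 7.
Exactly 4: Uma, Farid — 2 robots.

2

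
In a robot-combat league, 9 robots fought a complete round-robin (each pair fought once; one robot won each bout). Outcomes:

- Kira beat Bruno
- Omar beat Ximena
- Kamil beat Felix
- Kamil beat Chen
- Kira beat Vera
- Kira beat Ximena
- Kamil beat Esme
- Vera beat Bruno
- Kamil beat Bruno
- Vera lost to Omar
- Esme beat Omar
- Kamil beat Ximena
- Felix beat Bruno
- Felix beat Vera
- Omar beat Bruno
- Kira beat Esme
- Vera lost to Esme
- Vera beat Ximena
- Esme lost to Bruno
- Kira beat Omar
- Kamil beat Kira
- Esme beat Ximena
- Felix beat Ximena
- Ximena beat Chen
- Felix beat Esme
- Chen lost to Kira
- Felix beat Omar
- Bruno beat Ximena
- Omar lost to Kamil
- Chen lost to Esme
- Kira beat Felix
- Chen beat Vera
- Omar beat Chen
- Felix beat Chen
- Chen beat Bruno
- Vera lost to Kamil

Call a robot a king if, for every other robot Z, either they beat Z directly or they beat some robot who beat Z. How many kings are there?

Bruno cannot reach Kira, Felix, Kamil in two steps.
Ximena cannot reach Kira, Felix, Kamil, Omar, Esme in two steps.
Kira cannot reach Kamil in two steps.
Felix cannot reach Kira, Kamil in two steps.
Kamil reaches everyone (king).
Vera cannot reach Kira, Felix, Kamil, Omar in two steps.
Omar cannot reach Kira, Felix, Kamil in two steps.
Chen cannot reach Kira, Felix, Kamil, Omar in two steps.
Esme cannot reach Kira, Felix, Kamil in two steps.
Kings: Kamil — 1.

1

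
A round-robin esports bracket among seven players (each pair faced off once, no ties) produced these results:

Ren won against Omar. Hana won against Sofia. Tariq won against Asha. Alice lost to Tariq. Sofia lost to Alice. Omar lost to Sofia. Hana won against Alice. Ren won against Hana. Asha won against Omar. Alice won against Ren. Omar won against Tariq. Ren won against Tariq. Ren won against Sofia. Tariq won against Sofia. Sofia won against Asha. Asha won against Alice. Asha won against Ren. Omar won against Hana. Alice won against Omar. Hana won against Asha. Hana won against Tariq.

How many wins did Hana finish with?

Hana's results: beat Alice, Sofia, Asha, Tariq; lost to Ren, Omar.
That is 4 wins.

4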